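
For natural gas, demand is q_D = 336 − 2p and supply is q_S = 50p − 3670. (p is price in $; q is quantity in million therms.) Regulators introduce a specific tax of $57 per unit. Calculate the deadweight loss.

$3124.04 million

In inverse form: demand p = 168 − 0.5q, supply p = 73.4 + 0.02q.
Competitive equilibrium: 168 − 0.5q = 73.4 + 0.02q → q* = 181.9231, p* = 77.0385.
With the tax, the buyer price exceeds the seller price by 57: (168 − 0.5q) − (73.4 + 0.02q) = 57 → q' = 72.3077.
Δq = 181.9231 − 72.3077 = 109.6154; the wedge equals the tax, 57.
Welfare loss = ½ × 109.6154 × 57 = $3124.04 million.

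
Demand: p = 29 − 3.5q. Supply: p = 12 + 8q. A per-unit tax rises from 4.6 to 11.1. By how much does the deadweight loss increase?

Competitive equilibrium: 29 − 3.5q = 12 + 8q → q* = 1.4783, p* = 23.8261.
For a per-unit tax t: Δq = t/11.5, so DWL = ½·t·(t/11.5) = t²/23.
At t = 4.6: DWL = 0.92. At t = 11.1: DWL = 5.357.
Increase = 5.357 − 0.92 = 4.44.

4.44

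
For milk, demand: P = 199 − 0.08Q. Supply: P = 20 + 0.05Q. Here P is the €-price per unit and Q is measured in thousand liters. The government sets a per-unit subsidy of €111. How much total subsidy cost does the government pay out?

Competitive equilibrium: 199 − 0.08Q = 20 + 0.05Q → Q* = 1376.9231, P* = 88.8462.
The subsidy lowers effective supply by 111: P = 0.05Q − 91.
New quantity: 199 − 0.08Q = 0.05Q − 91 → Q' = 2230.7692.
Total subsidy cost = 111 × 2230.7692 = €247615.38 thousand.

€247615.38 thousand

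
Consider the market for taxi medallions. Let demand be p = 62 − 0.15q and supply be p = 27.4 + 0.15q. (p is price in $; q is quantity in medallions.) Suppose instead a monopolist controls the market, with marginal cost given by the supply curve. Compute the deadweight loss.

Competitive equilibrium: 62 − 0.15q = 27.4 + 0.15q → q* = 115.3333, p* = 44.7.
Marginal revenue: MR = 62 − 0.3q. Set MR = MC: 62 − 0.3q = 27.4 + 0.15q → q_m = 76.8889.
Price p_m = 62 − 0.15·76.8889 = 50.4667; MC(q_m) = 27.4 + 0.15·76.8889 = 38.9333.
Competitive q* = 115.3333, so Δq = 38.4444; wedge = 50.4667 − 38.9333 = 11.5334.
Welfare loss = ½ × 38.4444 × 11.5334 = $221.70.

$221.70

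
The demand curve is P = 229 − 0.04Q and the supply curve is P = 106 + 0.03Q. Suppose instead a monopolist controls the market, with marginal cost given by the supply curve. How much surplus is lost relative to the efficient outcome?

Competitive equilibrium: 229 − 0.04Q = 106 + 0.03Q → Q* = 1757.14286, P* = 158.71429.
Marginal revenue: MR = 229 − 0.08Q. Set MR = MC: 229 − 0.08Q = 106 + 0.03Q → Q_m = 1118.18182.
Price P_m = 229 − 0.04·1118.18182 = 184.27273; MC(Q_m) = 106 + 0.03·1118.18182 = 139.54545.
Competitive Q* = 1757.14286, so ΔQ = 638.96104; wedge = 184.27273 − 139.54545 = 44.72728.
DWL = ½ × 638.96104 × 44.72728 = 14289.49.

14289.49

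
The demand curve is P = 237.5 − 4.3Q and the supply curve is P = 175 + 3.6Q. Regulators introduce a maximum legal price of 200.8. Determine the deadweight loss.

Competitive equilibrium: 237.5 − 4.3Q = 175 + 3.6Q → Q* = 7.9114, P* = 203.481.
At the ceiling P = 200.8, quantity supplied = (200.8 − 175)/3.6 = 7.1667.
Willingness to pay at Q' = 7.1667: 237.5 − 4.3·7.1667 = 206.6832.
ΔQ = 7.9114 − 7.1667 = 0.7447; wedge = 206.6832 − 200.8 = 5.8832.
DWL = ½ × 0.7447 × 5.8832 = 2.19.

2.19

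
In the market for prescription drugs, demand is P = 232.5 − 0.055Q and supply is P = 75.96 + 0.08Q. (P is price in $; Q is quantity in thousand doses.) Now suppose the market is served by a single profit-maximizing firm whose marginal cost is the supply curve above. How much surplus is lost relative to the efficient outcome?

Competitive equilibrium: 232.5 − 0.055Q = 75.96 + 0.08Q → Q* = 1159.5556, P* = 168.7244.
Marginal revenue: MR = 232.5 − 0.11Q. Set MR = MC: 232.5 − 0.11Q = 75.96 + 0.08Q → Q_m = 823.8947.
Price P_m = 232.5 − 0.055·823.8947 = 187.1858; MC(Q_m) = 75.96 + 0.08·823.8947 = 141.8716.
Competitive Q* = 1159.5556, so ΔQ = 335.6609; wedge = 187.1858 − 141.8716 = 45.3142.
The triangle = ½ × 335.6609 × 45.3142 = $7605.10 thousand.

$7605.10 thousand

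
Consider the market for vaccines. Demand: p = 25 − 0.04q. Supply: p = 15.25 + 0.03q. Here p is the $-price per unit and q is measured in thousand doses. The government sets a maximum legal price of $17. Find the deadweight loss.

Competitive equilibrium: 25 − 0.04q = 15.25 + 0.03q → q* = 139.2857, p* = 19.4286.
At the ceiling p = 17, quantity supplied = (17 − 15.25)/0.03 = 58.3333.
Willingness to pay at q' = 58.3333: 25 − 0.04·58.3333 = 22.6667.
Δq = 139.2857 − 58.3333 = 80.9524; wedge = 22.6667 − 17 = 5.6667.
Deadweight loss = ½ × 80.9524 × 5.6667 = $229.37 thousand.

$229.37 thousand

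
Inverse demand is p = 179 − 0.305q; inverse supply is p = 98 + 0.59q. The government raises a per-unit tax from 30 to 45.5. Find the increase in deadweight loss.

Competitive equilibrium: 179 − 0.305q = 98 + 0.59q → q* = 90.5028, p* = 151.3966.
For a per-unit tax t: Δq = t/0.895, so DWL = ½·t·(t/0.895) = t²/1.79.
At t = 30: DWL = 502.793. At t = 45.5: DWL = 1156.564.
Increase = 1156.564 − 502.793 = 653.77.

653.77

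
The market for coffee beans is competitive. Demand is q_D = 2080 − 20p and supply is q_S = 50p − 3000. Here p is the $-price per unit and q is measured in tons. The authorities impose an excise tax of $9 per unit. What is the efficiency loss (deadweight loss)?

$578.57

In inverse form: demand p = 104 − 0.05q, supply p = 60 + 0.02q.
Competitive equilibrium: 104 − 0.05q = 60 + 0.02q → q* = 628.5714, p* = 72.5714.
With the tax, the buyer price exceeds the seller price by 9: (104 − 0.05q) − (60 + 0.02q) = 9 → q' = 500.
Δq = 628.5714 − 500 = 128.5714; the wedge equals the tax, 9.
Deadweight loss = ½ × 128.5714 × 9 = $578.57.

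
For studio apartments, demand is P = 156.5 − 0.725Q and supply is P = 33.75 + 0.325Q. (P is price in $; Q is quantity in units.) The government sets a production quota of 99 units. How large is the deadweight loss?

$168.30

Competitive equilibrium: 156.5 − 0.725Q = 33.75 + 0.325Q → Q* = 116.90476, P* = 71.74405.
At Q = 99: demand price = 156.5 − 0.725·99 = 84.725; supply price = 33.75 + 0.325·99 = 65.925.
ΔQ = 116.90476 − 99 = 17.90476; wedge = 84.725 − 65.925 = 18.8.
DWL = ½ × 17.90476 × 18.8 = $168.30.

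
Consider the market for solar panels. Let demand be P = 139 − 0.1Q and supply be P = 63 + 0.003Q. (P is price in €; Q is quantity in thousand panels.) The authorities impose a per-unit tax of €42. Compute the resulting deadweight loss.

Competitive equilibrium: 139 − 0.1Q = 63 + 0.003Q → Q* = 737.8641, P* = 65.2136.
With the tax, the buyer price exceeds the seller price by 42: (139 − 0.1Q) − (63 + 0.003Q) = 42 → Q' = 330.0971.
ΔQ = 737.8641 − 330.0971 = 407.767; the wedge equals the tax, 42.
Welfare loss = ½ × 407.767 × 42 = €8563.11 thousand.

€8563.11 thousand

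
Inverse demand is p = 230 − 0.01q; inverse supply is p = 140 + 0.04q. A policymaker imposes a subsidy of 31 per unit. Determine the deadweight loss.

Competitive equilibrium: 230 − 0.01q = 140 + 0.04q → q* = 1800, p* = 212.
The subsidy lowers effective supply by 31: p = 109 + 0.04q.
New quantity: 230 − 0.01q = 109 + 0.04q → q' = 2420.
Overproduction Δq = 2420 − 1800 = 620; wedge = subsidy = 31.
Welfare loss = ½ × 620 × 31 = 9610.

9610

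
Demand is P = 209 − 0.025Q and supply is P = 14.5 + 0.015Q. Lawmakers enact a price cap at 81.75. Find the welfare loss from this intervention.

2875.35

Competitive equilibrium: 209 − 0.025Q = 14.5 + 0.015Q → Q* = 4862.5, P* = 87.4375.
At the ceiling P = 81.75, quantity supplied = (81.75 − 14.5)/0.015 = 4483.3333.
Willingness to pay at Q' = 4483.3333: 209 − 0.025·4483.3333 = 96.9167.
ΔQ = 4862.5 − 4483.3333 = 379.1667; wedge = 96.9167 − 81.75 = 15.1667.
The triangle = ½ × 379.1667 × 15.1667 = 2875.35.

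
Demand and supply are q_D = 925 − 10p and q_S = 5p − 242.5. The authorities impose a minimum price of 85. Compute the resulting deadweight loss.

In inverse form: demand p = 92.5 − 0.1q, supply p = 48.5 + 0.2q.
Competitive equilibrium: 92.5 − 0.1q = 48.5 + 0.2q → q* = 146.6667, p* = 77.8333.
At the floor p = 85, quantity demanded = (92.5 − 85)/0.1 = 75.
Sellers' marginal cost at q' = 75: 48.5 + 0.2·75 = 63.5.
Δq = 146.6667 − 75 = 71.6667; wedge = 85 − 63.5 = 21.5.
The triangle = ½ × 71.6667 × 21.5 = 770.42.

770.42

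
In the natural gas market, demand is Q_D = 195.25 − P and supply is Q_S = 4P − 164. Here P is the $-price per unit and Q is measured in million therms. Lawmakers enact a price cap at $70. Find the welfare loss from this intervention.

$34.225 million

In inverse form: demand P = 195.25 − Q, supply P = 41 + 0.25Q.
Competitive equilibrium: 195.25 − Q = 41 + 0.25Q → Q* = 123.4, P* = 71.85.
At the ceiling P = 70, quantity supplied = (70 − 41)/0.25 = 116.
Willingness to pay at Q' = 116: 195.25 − 1·116 = 79.25.
ΔQ = 123.4 − 116 = 7.4; wedge = 79.25 − 70 = 9.25.
The triangle = ½ × 7.4 × 9.25 = $34.225 million.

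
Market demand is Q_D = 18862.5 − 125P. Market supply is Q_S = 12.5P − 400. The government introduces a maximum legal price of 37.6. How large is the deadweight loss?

In inverse form: demand P = 150.9 − 0.008Q, supply P = 32 + 0.08Q.
Competitive equilibrium: 150.9 − 0.008Q = 32 + 0.08Q → Q* = 1351.1364, P* = 140.0909.
At the ceiling P = 37.6, quantity supplied = (37.6 − 32)/0.08 = 70.
Willingness to pay at Q' = 70: 150.9 − 0.008·70 = 150.34.
ΔQ = 1351.1364 − 70 = 1281.1364; wedge = 150.34 − 37.6 = 112.74.
The triangle = ½ × 1281.1364 × 112.74 = 72217.66.

72217.66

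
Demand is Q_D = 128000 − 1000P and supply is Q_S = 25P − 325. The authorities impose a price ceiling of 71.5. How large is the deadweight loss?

36940.57

In inverse form: demand P = 128 − 0.001Q, supply P = 13 + 0.04Q.
Competitive equilibrium: 128 − 0.001Q = 13 + 0.04Q → Q* = 2804.87805, P* = 125.19512.
At the ceiling P = 71.5, quantity supplied = (71.5 − 13)/0.04 = 1462.5.
Willingness to pay at Q' = 1462.5: 128 − 0.001·1462.5 = 126.5375.
ΔQ = 2804.87805 − 1462.5 = 1342.37805; wedge = 126.5375 − 71.5 = 55.0375.
Deadweight loss = ½ × 1342.37805 × 55.0375 = 36940.57.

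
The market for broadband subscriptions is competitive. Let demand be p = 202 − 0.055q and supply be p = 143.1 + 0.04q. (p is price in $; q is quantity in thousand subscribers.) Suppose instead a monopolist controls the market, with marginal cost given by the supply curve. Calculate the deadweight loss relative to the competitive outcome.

Competitive equilibrium: 202 − 0.055q = 143.1 + 0.04q → q* = 620, p* = 167.9.
Marginal revenue: MR = 202 − 0.11q. Set MR = MC: 202 − 0.11q = 143.1 + 0.04q → q_m = 392.66667.
Price p_m = 202 − 0.055·392.66667 = 180.40333; MC(q_m) = 143.1 + 0.04·392.66667 = 158.80667.
Competitive q* = 620, so Δq = 227.33333; wedge = 180.40333 − 158.80667 = 21.59666.
DWL = ½ × 227.33333 × 21.59666 = $2454.82 thousand.

$2454.82 thousand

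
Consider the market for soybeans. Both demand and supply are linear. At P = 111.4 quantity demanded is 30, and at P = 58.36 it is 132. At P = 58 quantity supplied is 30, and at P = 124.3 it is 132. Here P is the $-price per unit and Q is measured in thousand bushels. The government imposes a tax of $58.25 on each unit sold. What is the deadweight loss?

$1450.03 thousand

Demand slope = (58.36 − 111.4)/(132 − 30) = −0.52, so P = 127 − 0.52Q.
Supply slope = (124.3 − 58)/(132 − 30) = 0.65, so P = 38.5 + 0.65Q.
Competitive equilibrium: 127 − 0.52Q = 38.5 + 0.65Q → Q* = 75.641, P* = 87.6667.
With the tax, the buyer price exceeds the seller price by 58.25: (127 − 0.52Q) − (38.5 + 0.65Q) = 58.25 → Q' = 25.8547.
ΔQ = 75.641 − 25.8547 = 49.7863; the wedge equals the tax, 58.25.
DWL = ½ × 49.7863 × 58.25 = $1450.03 thousand.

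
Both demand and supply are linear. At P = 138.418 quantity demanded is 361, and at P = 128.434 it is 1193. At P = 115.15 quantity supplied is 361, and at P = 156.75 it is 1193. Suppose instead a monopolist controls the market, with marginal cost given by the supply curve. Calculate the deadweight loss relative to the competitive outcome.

Demand slope = (128.434 − 138.418)/(1193 − 361) = −0.012, so P = 142.75 − 0.012Q.
Supply slope = (156.75 − 115.15)/(1193 − 361) = 0.05, so P = 97.1 + 0.05Q.
Competitive equilibrium: 142.75 − 0.012Q = 97.1 + 0.05Q → Q* = 736.2903, P* = 133.9145.
Marginal revenue: MR = 142.75 − 0.024Q. Set MR = MC: 142.75 − 0.024Q = 97.1 + 0.05Q → Q_m = 616.8919.
Price P_m = 142.75 − 0.012·616.8919 = 135.3473; MC(Q_m) = 97.1 + 0.05·616.8919 = 127.9446.
Competitive Q* = 736.2903, so ΔQ = 119.3984; wedge = 135.3473 − 127.9446 = 7.4027.
Deadweight loss = ½ × 119.3984 × 7.4027 = 441.94.

441.94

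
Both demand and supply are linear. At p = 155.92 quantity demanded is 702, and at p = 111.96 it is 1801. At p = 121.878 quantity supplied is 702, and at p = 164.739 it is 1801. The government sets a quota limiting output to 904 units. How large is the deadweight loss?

2069.82

Demand slope = (111.96 − 155.92)/(1801 − 702) = −0.04, so p = 184 − 0.04q.
Supply slope = (164.739 − 121.878)/(1801 − 702) = 0.039, so p = 94.5 + 0.039q.
Competitive equilibrium: 184 − 0.04q = 94.5 + 0.039q → q* = 1132.9114, p* = 138.6835.
At q = 904: demand price = 184 − 0.04·904 = 147.84; supply price = 94.5 + 0.039·904 = 129.756.
Δq = 1132.9114 − 904 = 228.9114; wedge = 147.84 − 129.756 = 18.084.
The triangle = ½ × 228.9114 × 18.084 = 2069.82.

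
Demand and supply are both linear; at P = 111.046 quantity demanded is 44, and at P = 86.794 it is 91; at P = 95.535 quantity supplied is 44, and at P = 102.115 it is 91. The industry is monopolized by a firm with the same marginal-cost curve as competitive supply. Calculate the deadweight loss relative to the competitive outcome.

Demand slope = (86.794 − 111.046)/(91 − 44) = −0.516, so P = 133.75 − 0.516Q.
Supply slope = (102.115 − 95.535)/(91 − 44) = 0.14, so P = 89.375 + 0.14Q.
Competitive equilibrium: 133.75 − 0.516Q = 89.375 + 0.14Q → Q* = 67.6448, P* = 98.8453.
Marginal revenue: MR = 133.75 − 1.032Q. Set MR = MC: 133.75 − 1.032Q = 89.375 + 0.14Q → Q_m = 37.8626.
Price P_m = 133.75 − 0.516·37.8626 = 114.2129; MC(Q_m) = 89.375 + 0.14·37.8626 = 94.6758.
Competitive Q* = 67.6448, so ΔQ = 29.7822; wedge = 114.2129 − 94.6758 = 19.5371.
Welfare loss = ½ × 29.7822 × 19.5371 = 290.93.

290.93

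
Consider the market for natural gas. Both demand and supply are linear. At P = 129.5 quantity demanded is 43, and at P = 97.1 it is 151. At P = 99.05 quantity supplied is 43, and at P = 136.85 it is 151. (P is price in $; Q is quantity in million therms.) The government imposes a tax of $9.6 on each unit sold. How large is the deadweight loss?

$70.89 million

Demand slope = (97.1 − 129.5)/(151 − 43) = −0.3, so P = 142.4 − 0.3Q.
Supply slope = (136.85 − 99.05)/(151 − 43) = 0.35, so P = 84 + 0.35Q.
Competitive equilibrium: 142.4 − 0.3Q = 84 + 0.35Q → Q* = 89.8462, P* = 115.4462.
With the tax, the buyer price exceeds the seller price by 9.6: (142.4 − 0.3Q) − (84 + 0.35Q) = 9.6 → Q' = 75.0769.
ΔQ = 89.8462 − 75.0769 = 14.7693; the wedge equals the tax, 9.6.
Welfare loss = ½ × 14.7693 × 9.6 = $70.89 million.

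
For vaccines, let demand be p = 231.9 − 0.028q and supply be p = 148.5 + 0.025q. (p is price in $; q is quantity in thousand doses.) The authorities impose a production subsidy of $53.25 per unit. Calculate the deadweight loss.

$26750.59 thousand

Competitive equilibrium: 231.9 − 0.028q = 148.5 + 0.025q → q* = 1573.5849, p* = 187.8396.
The subsidy lowers effective supply by 53.25: p = 95.25 + 0.025q.
New quantity: 231.9 − 0.028q = 95.25 + 0.025q → q' = 2578.3019.
Overproduction Δq = 2578.3019 − 1573.5849 = 1004.717; wedge = subsidy = 53.25.
DWL = ½ × 1004.717 × 53.25 = $26750.59 thousand.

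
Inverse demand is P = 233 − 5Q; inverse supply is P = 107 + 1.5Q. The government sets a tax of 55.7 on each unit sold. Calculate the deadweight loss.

Competitive equilibrium: 233 − 5Q = 107 + 1.5Q → Q* = 19.3846, P* = 136.0769.
With the tax, the buyer price exceeds the seller price by 55.7: (233 − 5Q) − (107 + 1.5Q) = 55.7 → Q' = 10.8154.
ΔQ = 19.3846 − 10.8154 = 8.5692; the wedge equals the tax, 55.7.
Deadweight loss = ½ × 8.5692 × 55.7 = 238.65.

238.65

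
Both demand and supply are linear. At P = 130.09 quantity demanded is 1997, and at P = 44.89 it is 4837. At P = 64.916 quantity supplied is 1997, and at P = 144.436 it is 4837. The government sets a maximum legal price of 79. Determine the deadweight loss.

11172.41

Demand slope = (44.89 − 130.09)/(4837 − 1997) = −0.03, so P = 190 − 0.03Q.
Supply slope = (144.436 − 64.916)/(4837 − 1997) = 0.028, so P = 9 + 0.028Q.
Competitive equilibrium: 190 − 0.03Q = 9 + 0.028Q → Q* = 3120.6897, P* = 96.3793.
At the ceiling P = 79, quantity supplied = (79 − 9)/0.028 = 2500.
Willingness to pay at Q' = 2500: 190 − 0.03·2500 = 115.
ΔQ = 3120.6897 − 2500 = 620.6897; wedge = 115 − 79 = 36.
The triangle = ½ × 620.6897 × 36 = 11172.41.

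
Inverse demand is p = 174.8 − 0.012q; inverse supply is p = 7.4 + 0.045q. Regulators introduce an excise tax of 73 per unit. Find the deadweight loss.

46745.61

Competitive equilibrium: 174.8 − 0.012q = 7.4 + 0.045q → q* = 2936.8421, p* = 139.5579.
With the tax, the buyer price exceeds the seller price by 73: (174.8 − 0.012q) − (7.4 + 0.045q) = 73 → q' = 1656.1404.
Δq = 2936.8421 − 1656.1404 = 1280.7017; the wedge equals the tax, 73.
Deadweight loss = ½ × 1280.7017 × 73 = 46745.61.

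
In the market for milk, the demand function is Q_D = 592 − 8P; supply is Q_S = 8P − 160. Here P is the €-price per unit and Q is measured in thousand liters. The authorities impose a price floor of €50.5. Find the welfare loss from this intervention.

In inverse form: demand P = 74 − 0.125Q, supply P = 20 + 0.125Q.
Competitive equilibrium: 74 − 0.125Q = 20 + 0.125Q → Q* = 216, P* = 47.
At the floor P = 50.5, quantity demanded = (74 − 50.5)/0.125 = 188.
Sellers' marginal cost at Q' = 188: 20 + 0.125·188 = 43.5.
ΔQ = 216 − 188 = 28; wedge = 50.5 − 43.5 = 7.
Welfare loss = ½ × 28 × 7 = €98 thousand.

€98 thousand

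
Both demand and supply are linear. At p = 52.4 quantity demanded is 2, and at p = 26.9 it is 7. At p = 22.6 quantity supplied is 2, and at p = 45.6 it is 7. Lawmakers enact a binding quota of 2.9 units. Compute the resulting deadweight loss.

22.88

Demand slope = (26.9 − 52.4)/(7 − 2) = −5.1, so p = 62.6 − 5.1q.
Supply slope = (45.6 − 22.6)/(7 − 2) = 4.6, so p = 13.4 + 4.6q.
Competitive equilibrium: 62.6 − 5.1q = 13.4 + 4.6q → q* = 5.0722, p* = 36.732.
At q = 2.9: demand price = 62.6 − 5.1·2.9 = 47.81; supply price = 13.4 + 4.6·2.9 = 26.74.
Δq = 5.0722 − 2.9 = 2.1722; wedge = 47.81 − 26.74 = 21.07.
Welfare loss = ½ × 2.1722 × 21.07 = 22.88.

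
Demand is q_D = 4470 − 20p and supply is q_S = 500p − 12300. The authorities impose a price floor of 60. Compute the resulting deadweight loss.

8008.65

In inverse form: demand p = 223.5 − 0.05q, supply p = 24.6 + 0.002q.
Competitive equilibrium: 223.5 − 0.05q = 24.6 + 0.002q → q* = 3825, p* = 32.25.
At the floor p = 60, quantity demanded = (223.5 − 60)/0.05 = 3270.
Sellers' marginal cost at q' = 3270: 24.6 + 0.002·3270 = 31.14.
Δq = 3825 − 3270 = 555; wedge = 60 − 31.14 = 28.86.
Deadweight loss = ½ × 555 × 28.86 = 8008.65.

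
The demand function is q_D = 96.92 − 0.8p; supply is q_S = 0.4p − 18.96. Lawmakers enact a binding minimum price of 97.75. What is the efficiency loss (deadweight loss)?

In inverse form: demand p = 121.15 − 1.25q, supply p = 47.4 + 2.5q.
Competitive equilibrium: 121.15 − 1.25q = 47.4 + 2.5q → q* = 19.6667, p* = 96.5667.
At the floor p = 97.75, quantity demanded = (121.15 − 97.75)/1.25 = 18.72.
Sellers' marginal cost at q' = 18.72: 47.4 + 2.5·18.72 = 94.2.
Δq = 19.6667 − 18.72 = 0.9467; wedge = 97.75 − 94.2 = 3.55.
The triangle = ½ × 0.9467 × 3.55 = 1.68.

1.68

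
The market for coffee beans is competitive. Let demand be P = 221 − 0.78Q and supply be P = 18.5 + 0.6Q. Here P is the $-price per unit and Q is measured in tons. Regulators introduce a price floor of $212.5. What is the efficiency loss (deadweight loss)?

Competitive equilibrium: 221 − 0.78Q = 18.5 + 0.6Q → Q* = 146.7391, P* = 106.5435.
At the floor P = 212.5, quantity demanded = (221 − 212.5)/0.78 = 10.8974.
Sellers' marginal cost at Q' = 10.8974: 18.5 + 0.6·10.8974 = 25.0384.
ΔQ = 146.7391 − 10.8974 = 135.8417; wedge = 212.5 − 25.0384 = 187.4616.
Deadweight loss = ½ × 135.8417 × 187.4616 = $12732.55.

$12732.55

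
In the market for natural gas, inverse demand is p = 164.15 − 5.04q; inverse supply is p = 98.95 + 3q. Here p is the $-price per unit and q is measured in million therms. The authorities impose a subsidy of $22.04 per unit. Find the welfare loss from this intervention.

Competitive equilibrium: 164.15 − 5.04q = 98.95 + 3q → q* = 8.1095, p* = 123.2784.
The subsidy lowers effective supply by 22.04: p = 76.91 + 3q.
New quantity: 164.15 − 5.04q = 76.91 + 3q → q' = 10.8507.
Overproduction Δq = 10.8507 − 8.1095 = 2.7412; wedge = subsidy = 22.04.
DWL = ½ × 2.7412 × 22.04 = $30.21 million.

$30.21 million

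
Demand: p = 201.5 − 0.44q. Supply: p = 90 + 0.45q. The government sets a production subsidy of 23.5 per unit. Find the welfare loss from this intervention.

310.25

Competitive equilibrium: 201.5 − 0.44q = 90 + 0.45q → q* = 125.2809, p* = 146.3764.
The subsidy lowers effective supply by 23.5: p = 66.5 + 0.45q.
New quantity: 201.5 − 0.44q = 66.5 + 0.45q → q' = 151.6854.
Overproduction Δq = 151.6854 − 125.2809 = 26.4045; wedge = subsidy = 23.5.
The triangle = ½ × 26.4045 × 23.5 = 310.25.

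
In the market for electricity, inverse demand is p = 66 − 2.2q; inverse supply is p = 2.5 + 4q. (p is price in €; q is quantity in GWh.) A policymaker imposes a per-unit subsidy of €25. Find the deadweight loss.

€50.40

Competitive equilibrium: 66 − 2.2q = 2.5 + 4q → q* = 10.2419, p* = 43.4677.
The subsidy lowers effective supply by 25: p = 4q − 22.5.
New quantity: 66 − 2.2q = 4q − 22.5 → q' = 14.2742.
Overproduction Δq = 14.2742 − 10.2419 = 4.0323; wedge = subsidy = 25.
Deadweight loss = ½ × 4.0323 × 25 = €50.40.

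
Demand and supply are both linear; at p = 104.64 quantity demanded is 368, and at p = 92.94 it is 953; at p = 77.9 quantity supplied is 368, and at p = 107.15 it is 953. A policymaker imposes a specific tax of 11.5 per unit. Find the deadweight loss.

Demand slope = (92.94 − 104.64)/(953 − 368) = −0.02, so p = 112 − 0.02q.
Supply slope = (107.15 − 77.9)/(953 − 368) = 0.05, so p = 59.5 + 0.05q.
Competitive equilibrium: 112 − 0.02q = 59.5 + 0.05q → q* = 750, p* = 97.
With the tax, the buyer price exceeds the seller price by 11.5: (112 − 0.02q) − (59.5 + 0.05q) = 11.5 → q' = 585.7143.
Δq = 750 − 585.7143 = 164.2857; the wedge equals the tax, 11.5.
DWL = ½ × 164.2857 × 11.5 = 944.64.

944.64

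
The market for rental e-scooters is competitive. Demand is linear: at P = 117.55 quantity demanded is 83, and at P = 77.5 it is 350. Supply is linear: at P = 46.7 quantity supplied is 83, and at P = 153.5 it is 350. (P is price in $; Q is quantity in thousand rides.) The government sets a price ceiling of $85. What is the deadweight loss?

$300.71 thousand

Demand slope = (77.5 − 117.55)/(350 − 83) = −0.15, so P = 130 − 0.15Q.
Supply slope = (153.5 − 46.7)/(350 − 83) = 0.4, so P = 13.5 + 0.4Q.
Competitive equilibrium: 130 − 0.15Q = 13.5 + 0.4Q → Q* = 211.8182, P* = 98.2273.
At the ceiling P = 85, quantity supplied = (85 − 13.5)/0.4 = 178.75.
Willingness to pay at Q' = 178.75: 130 − 0.15·178.75 = 103.1875.
ΔQ = 211.8182 − 178.75 = 33.0682; wedge = 103.1875 − 85 = 18.1875.
Welfare loss = ½ × 33.0682 × 18.1875 = $300.71 thousand.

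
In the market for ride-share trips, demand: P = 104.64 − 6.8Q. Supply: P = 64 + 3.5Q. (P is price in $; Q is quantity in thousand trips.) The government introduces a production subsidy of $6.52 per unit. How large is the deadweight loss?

$2.06 thousand

Competitive equilibrium: 104.64 − 6.8Q = 64 + 3.5Q → Q* = 3.9456, P* = 77.8097.
The subsidy lowers effective supply by 6.52: P = 57.48 + 3.5Q.
New quantity: 104.64 − 6.8Q = 57.48 + 3.5Q → Q' = 4.5786.
Overproduction ΔQ = 4.5786 − 3.9456 = 0.633; wedge = subsidy = 6.52.
The triangle = ½ × 0.633 × 6.52 = $2.06 thousand.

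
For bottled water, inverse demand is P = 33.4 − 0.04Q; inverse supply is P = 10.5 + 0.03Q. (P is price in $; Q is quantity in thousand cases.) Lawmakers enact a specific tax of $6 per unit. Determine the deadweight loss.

Competitive equilibrium: 33.4 − 0.04Q = 10.5 + 0.03Q → Q* = 327.1429, P* = 20.3143.
With the tax, the buyer price exceeds the seller price by 6: (33.4 − 0.04Q) − (10.5 + 0.03Q) = 6 → Q' = 241.4286.
ΔQ = 327.1429 − 241.4286 = 85.7143; the wedge equals the tax, 6.
The triangle = ½ × 85.7143 × 6 = $257.14 thousand.

$257.14 thousand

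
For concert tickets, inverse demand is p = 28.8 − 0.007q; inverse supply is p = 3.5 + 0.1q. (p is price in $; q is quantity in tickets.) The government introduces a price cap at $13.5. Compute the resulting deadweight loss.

Competitive equilibrium: 28.8 − 0.007q = 3.5 + 0.1q → q* = 236.4486, p* = 27.1449.
At the ceiling p = 13.5, quantity supplied = (13.5 − 3.5)/0.1 = 100.
Willingness to pay at q' = 100: 28.8 − 0.007·100 = 28.1.
Δq = 236.4486 − 100 = 136.4486; wedge = 28.1 − 13.5 = 14.6.
Welfare loss = ½ × 136.4486 × 14.6 = $996.07.

$996.07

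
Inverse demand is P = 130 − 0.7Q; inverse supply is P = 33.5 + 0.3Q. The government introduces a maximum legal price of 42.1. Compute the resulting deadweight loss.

2300.68

Competitive equilibrium: 130 − 0.7Q = 33.5 + 0.3Q → Q* = 96.5, P* = 62.45.
At the ceiling P = 42.1, quantity supplied = (42.1 − 33.5)/0.3 = 28.6667.
Willingness to pay at Q' = 28.6667: 130 − 0.7·28.6667 = 109.9333.
ΔQ = 96.5 − 28.6667 = 67.8333; wedge = 109.9333 − 42.1 = 67.8333.
Deadweight loss = ½ × 67.8333 × 67.8333 = 2300.68.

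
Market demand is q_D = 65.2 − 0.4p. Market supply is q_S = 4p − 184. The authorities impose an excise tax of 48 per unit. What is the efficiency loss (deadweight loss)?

418.91

In inverse form: demand p = 163 − 2.5q, supply p = 46 + 0.25q.
Competitive equilibrium: 163 − 2.5q = 46 + 0.25q → q* = 42.5455, p* = 56.6364.
With the tax, the buyer price exceeds the seller price by 48: (163 − 2.5q) − (46 + 0.25q) = 48 → q' = 25.0909.
Δq = 42.5455 − 25.0909 = 17.4546; the wedge equals the tax, 48.
DWL = ½ × 17.4546 × 48 = 418.91.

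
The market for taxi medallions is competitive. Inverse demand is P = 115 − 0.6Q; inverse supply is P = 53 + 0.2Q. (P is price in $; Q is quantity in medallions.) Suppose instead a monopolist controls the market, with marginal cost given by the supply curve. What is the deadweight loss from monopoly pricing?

$441.28

Competitive equilibrium: 115 − 0.6Q = 53 + 0.2Q → Q* = 77.5, P* = 68.5.
Marginal revenue: MR = 115 − 1.2Q. Set MR = MC: 115 − 1.2Q = 53 + 0.2Q → Q_m = 44.2857.
Price P_m = 115 − 0.6·44.2857 = 88.4286; MC(Q_m) = 53 + 0.2·44.2857 = 61.8571.
Competitive Q* = 77.5, so ΔQ = 33.2143; wedge = 88.4286 − 61.8571 = 26.5715.
Deadweight loss = ½ × 33.2143 × 26.5715 = $441.28.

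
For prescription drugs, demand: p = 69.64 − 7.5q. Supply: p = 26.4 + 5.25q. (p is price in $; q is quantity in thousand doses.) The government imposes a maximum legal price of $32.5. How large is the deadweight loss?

Competitive equilibrium: 69.64 − 7.5q = 26.4 + 5.25q → q* = 3.3914, p* = 44.2047.
At the ceiling p = 32.5, quantity supplied = (32.5 − 26.4)/5.25 = 1.1619.
Willingness to pay at q' = 1.1619: 69.64 − 7.5·1.1619 = 60.9258.
Δq = 3.3914 − 1.1619 = 2.2295; wedge = 60.9258 − 32.5 = 28.4258.
Deadweight loss = ½ × 2.2295 × 28.4258 = $31.69 thousand.

$31.69 thousand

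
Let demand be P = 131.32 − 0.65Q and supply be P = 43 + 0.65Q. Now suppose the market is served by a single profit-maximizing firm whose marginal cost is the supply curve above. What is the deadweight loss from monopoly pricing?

Competitive equilibrium: 131.32 − 0.65Q = 43 + 0.65Q → Q* = 67.9385, P* = 87.16.
Marginal revenue: MR = 131.32 − 1.3Q. Set MR = MC: 131.32 − 1.3Q = 43 + 0.65Q → Q_m = 45.2923.
Price P_m = 131.32 − 0.65·45.2923 = 101.88; MC(Q_m) = 43 + 0.65·45.2923 = 72.44.
Competitive Q* = 67.9385, so ΔQ = 22.6462; wedge = 101.88 − 72.44 = 29.44.
DWL = ½ × 22.6462 × 29.44 = 333.35.

333.35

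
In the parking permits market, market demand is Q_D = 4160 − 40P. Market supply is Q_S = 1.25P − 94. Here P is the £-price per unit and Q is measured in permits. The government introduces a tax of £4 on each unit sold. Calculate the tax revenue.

In inverse form: demand P = 104 − 0.025Q, supply P = 75.2 + 0.8Q.
Competitive equilibrium: 104 − 0.025Q = 75.2 + 0.8Q → Q* = 34.9091, P* = 103.1273.
With the tax, the buyer price exceeds the seller price by 4: (104 − 0.025Q) − (75.2 + 0.8Q) = 4 → Q' = 30.0606.
Tax revenue = 4 × 30.0606 = £120.24.

£120.24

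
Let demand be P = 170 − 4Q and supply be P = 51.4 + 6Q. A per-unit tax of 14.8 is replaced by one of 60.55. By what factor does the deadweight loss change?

16.738

Competitive equilibrium: 170 − 4Q = 51.4 + 6Q → Q* = 11.86, P* = 122.56.
For a per-unit tax t: ΔQ = t/10, so DWL = ½·t·(t/10) = t²/20.
At t = 14.8: DWL = 10.952. At t = 60.55: DWL = 183.315.
Ratio = (60.55/14.8)² = 16.738.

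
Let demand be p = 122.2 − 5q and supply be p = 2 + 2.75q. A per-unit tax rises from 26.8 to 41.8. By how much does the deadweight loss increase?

Competitive equilibrium: 122.2 − 5q = 2 + 2.75q → q* = 15.5097, p* = 44.6516.
For a per-unit tax t: Δq = t/7.75, so DWL = ½·t·(t/7.75) = t²/15.5.
At t = 26.8: DWL = 46.338. At t = 41.8: DWL = 112.725.
Increase = 112.725 − 46.338 = 66.39.

66.39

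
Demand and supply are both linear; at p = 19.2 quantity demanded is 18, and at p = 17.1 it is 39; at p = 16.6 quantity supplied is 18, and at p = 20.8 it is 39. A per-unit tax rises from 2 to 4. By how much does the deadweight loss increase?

Demand slope = (17.1 − 19.2)/(39 − 18) = −0.1, so p = 21 − 0.1q.
Supply slope = (20.8 − 16.6)/(39 − 18) = 0.2, so p = 13 + 0.2q.
Competitive equilibrium: 21 − 0.1q = 13 + 0.2q → q* = 26.6667, p* = 18.3333.
For a per-unit tax t: Δq = t/0.3, so DWL = ½·t·(t/0.3) = t²/0.6.
At t = 2: DWL = 6.667. At t = 4: DWL = 26.667.
Increase = 26.667 − 6.667 = 20.

20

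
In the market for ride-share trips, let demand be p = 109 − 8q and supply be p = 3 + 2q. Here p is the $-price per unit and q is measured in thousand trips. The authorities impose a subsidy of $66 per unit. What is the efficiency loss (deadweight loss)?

Competitive equilibrium: 109 − 8q = 3 + 2q → q* = 10.6, p* = 24.2.
The subsidy lowers effective supply by 66: p = 2q − 63.
New quantity: 109 − 8q = 2q − 63 → q' = 17.2.
Overproduction Δq = 17.2 − 10.6 = 6.6; wedge = subsidy = 66.
DWL = ½ × 6.6 × 66 = $217.80 thousand.

$217.80 thousand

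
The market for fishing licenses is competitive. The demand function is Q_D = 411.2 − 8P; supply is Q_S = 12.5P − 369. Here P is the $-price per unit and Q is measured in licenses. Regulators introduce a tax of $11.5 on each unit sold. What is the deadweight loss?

In inverse form: demand P = 51.4 − 0.125Q, supply P = 29.52 + 0.08Q.
Competitive equilibrium: 51.4 − 0.125Q = 29.52 + 0.08Q → Q* = 106.7317, P* = 38.0585.
With the tax, the buyer price exceeds the seller price by 11.5: (51.4 − 0.125Q) − (29.52 + 0.08Q) = 11.5 → Q' = 50.6341.
ΔQ = 106.7317 − 50.6341 = 56.0976; the wedge equals the tax, 11.5.
The triangle = ½ × 56.0976 × 11.5 = $322.56.

$322.56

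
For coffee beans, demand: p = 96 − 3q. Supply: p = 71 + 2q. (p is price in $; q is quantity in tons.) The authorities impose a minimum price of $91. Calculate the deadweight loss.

Competitive equilibrium: 96 − 3q = 71 + 2q → q* = 5, p* = 81.
At the floor p = 91, quantity demanded = (96 − 91)/3 = 1.6667.
Sellers' marginal cost at q' = 1.6667: 71 + 2·1.6667 = 74.3334.
Δq = 5 − 1.6667 = 3.3333; wedge = 91 − 74.3334 = 16.6666.
Welfare loss = ½ × 3.3333 × 16.6666 = $27.78.

$27.78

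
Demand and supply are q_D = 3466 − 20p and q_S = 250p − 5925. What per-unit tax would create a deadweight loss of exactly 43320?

In inverse form: demand p = 173.3 − 0.05q, supply p = 23.7 + 0.004q.
Competitive equilibrium: 173.3 − 0.05q = 23.7 + 0.004q → q* = 2770.3704, p* = 34.7815.
A tax t gives Δq = t/0.054 and wedge t, so DWL = t²/0.108.
t²/0.108 = 43320 → t² = 4678.56 → t = 68.4.

68.4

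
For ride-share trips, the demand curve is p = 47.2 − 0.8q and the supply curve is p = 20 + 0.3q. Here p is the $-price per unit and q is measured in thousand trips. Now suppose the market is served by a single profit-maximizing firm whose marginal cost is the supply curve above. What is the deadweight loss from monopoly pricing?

Competitive equilibrium: 47.2 − 0.8q = 20 + 0.3q → q* = 24.7273, p* = 27.4182.
Marginal revenue: MR = 47.2 − 1.6q. Set MR = MC: 47.2 − 1.6q = 20 + 0.3q → q_m = 14.3158.
Price p_m = 47.2 − 0.8·14.3158 = 35.7474; MC(q_m) = 20 + 0.3·14.3158 = 24.2947.
Competitive q* = 24.7273, so Δq = 10.4115; wedge = 35.7474 − 24.2947 = 11.4527.
Welfare loss = ½ × 10.4115 × 11.4527 = $59.62 thousand.

$59.62 thousand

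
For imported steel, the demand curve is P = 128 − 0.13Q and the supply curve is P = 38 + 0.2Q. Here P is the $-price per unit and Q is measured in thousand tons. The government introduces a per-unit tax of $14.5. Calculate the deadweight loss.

$318.56 thousand

Competitive equilibrium: 128 − 0.13Q = 38 + 0.2Q → Q* = 272.7273, P* = 92.5455.
With the tax, the buyer price exceeds the seller price by 14.5: (128 − 0.13Q) − (38 + 0.2Q) = 14.5 → Q' = 228.7879.
ΔQ = 272.7273 − 228.7879 = 43.9394; the wedge equals the tax, 14.5.
DWL = ½ × 43.9394 × 14.5 = $318.56 thousand.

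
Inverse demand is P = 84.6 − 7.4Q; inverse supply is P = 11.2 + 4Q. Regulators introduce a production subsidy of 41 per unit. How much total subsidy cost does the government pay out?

411.44

Competitive equilibrium: 84.6 − 7.4Q = 11.2 + 4Q → Q* = 6.4386, P* = 36.9544.
The subsidy lowers effective supply by 41: P = 4Q − 29.8.
New quantity: 84.6 − 7.4Q = 4Q − 29.8 → Q' = 10.0351.
Total subsidy cost = 41 × 10.0351 = 411.44.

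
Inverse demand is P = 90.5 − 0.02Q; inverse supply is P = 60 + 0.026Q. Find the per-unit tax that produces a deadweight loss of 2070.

Competitive equilibrium: 90.5 − 0.02Q = 60 + 0.026Q → Q* = 663.0435, P* = 77.2391.
A tax t gives ΔQ = t/0.046 and wedge t, so DWL = t²/0.092.
t²/0.092 = 2070 → t² = 190.44 → t = 13.8.

13.8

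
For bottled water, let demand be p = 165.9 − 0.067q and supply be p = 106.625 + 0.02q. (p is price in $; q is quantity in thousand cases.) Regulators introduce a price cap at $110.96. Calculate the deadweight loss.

Competitive equilibrium: 165.9 − 0.067q = 106.625 + 0.02q → q* = 681.32184, p* = 120.25144.
At the ceiling p = 110.96, quantity supplied = (110.96 − 106.625)/0.02 = 216.75.
Willingness to pay at q' = 216.75: 165.9 − 0.067·216.75 = 151.37775.
Δq = 681.32184 − 216.75 = 464.57184; wedge = 151.37775 − 110.96 = 40.41775.
DWL = ½ × 464.57184 × 40.41775 = $9388.47 thousand.

$9388.47 thousand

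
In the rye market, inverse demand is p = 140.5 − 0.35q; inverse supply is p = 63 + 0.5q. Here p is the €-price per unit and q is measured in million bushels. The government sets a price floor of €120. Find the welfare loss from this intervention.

Competitive equilibrium: 140.5 − 0.35q = 63 + 0.5q → q* = 91.1765, p* = 108.5882.
At the floor p = 120, quantity demanded = (140.5 − 120)/0.35 = 58.5714.
Sellers' marginal cost at q' = 58.5714: 63 + 0.5·58.5714 = 92.2857.
Δq = 91.1765 − 58.5714 = 32.6051; wedge = 120 − 92.2857 = 27.7143.
Welfare loss = ½ × 32.6051 × 27.7143 = €451.81 million.

€451.81 million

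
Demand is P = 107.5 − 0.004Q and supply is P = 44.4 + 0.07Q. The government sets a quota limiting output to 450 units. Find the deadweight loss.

Competitive equilibrium: 107.5 − 0.004Q = 44.4 + 0.07Q → Q* = 852.7027, P* = 104.0892.
At Q = 450: demand price = 107.5 − 0.004·450 = 105.7; supply price = 44.4 + 0.07·450 = 75.9.
ΔQ = 852.7027 − 450 = 402.7027; wedge = 105.7 − 75.9 = 29.8.
Deadweight loss = ½ × 402.7027 × 29.8 = 6000.27.

6000.27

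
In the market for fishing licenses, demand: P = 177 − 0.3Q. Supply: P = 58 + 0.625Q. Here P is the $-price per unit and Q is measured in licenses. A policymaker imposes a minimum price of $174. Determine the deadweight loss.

Competitive equilibrium: 177 − 0.3Q = 58 + 0.625Q → Q* = 128.6486, P* = 138.4054.
At the floor P = 174, quantity demanded = (177 − 174)/0.3 = 10.
Sellers' marginal cost at Q' = 10: 58 + 0.625·10 = 64.25.
ΔQ = 128.6486 − 10 = 118.6486; wedge = 174 − 64.25 = 109.75.
Welfare loss = ½ × 118.6486 × 109.75 = $6510.84.

$6510.84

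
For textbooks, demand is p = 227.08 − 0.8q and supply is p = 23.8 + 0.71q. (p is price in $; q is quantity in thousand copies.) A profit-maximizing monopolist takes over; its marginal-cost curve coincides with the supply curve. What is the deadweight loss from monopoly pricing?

Competitive equilibrium: 227.08 − 0.8q = 23.8 + 0.71q → q* = 134.6225, p* = 119.382.
Marginal revenue: MR = 227.08 − 1.6q. Set MR = MC: 227.08 − 1.6q = 23.8 + 0.71q → q_m = 88.
Price p_m = 227.08 − 0.8·88 = 156.68; MC(q_m) = 23.8 + 0.71·88 = 86.28.
Competitive q* = 134.6225, so Δq = 46.6225; wedge = 156.68 − 86.28 = 70.4.
The triangle = ½ × 46.6225 × 70.4 = $1641.11 thousand.

$1641.11 thousand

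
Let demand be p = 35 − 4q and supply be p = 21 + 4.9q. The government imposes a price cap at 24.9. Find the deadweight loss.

2.69

Competitive equilibrium: 35 − 4q = 21 + 4.9q → q* = 1.573, p* = 28.7079.
At the ceiling p = 24.9, quantity supplied = (24.9 − 21)/4.9 = 0.7959.
Willingness to pay at q' = 0.7959: 35 − 4·0.7959 = 31.8164.
Δq = 1.573 − 0.7959 = 0.7771; wedge = 31.8164 − 24.9 = 6.9164.
DWL = ½ × 0.7771 × 6.9164 = 2.69.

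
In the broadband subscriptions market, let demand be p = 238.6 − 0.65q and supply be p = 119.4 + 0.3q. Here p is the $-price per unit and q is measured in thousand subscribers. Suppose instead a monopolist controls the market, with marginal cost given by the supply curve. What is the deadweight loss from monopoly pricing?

$1234.20 thousand

Competitive equilibrium: 238.6 − 0.65q = 119.4 + 0.3q → q* = 125.4737, p* = 157.0421.
Marginal revenue: MR = 238.6 − 1.3q. Set MR = MC: 238.6 − 1.3q = 119.4 + 0.3q → q_m = 74.5.
Price p_m = 238.6 − 0.65·74.5 = 190.175; MC(q_m) = 119.4 + 0.3·74.5 = 141.75.
Competitive q* = 125.4737, so Δq = 50.9737; wedge = 190.175 − 141.75 = 48.425.
DWL = ½ × 50.9737 × 48.425 = $1234.20 thousand.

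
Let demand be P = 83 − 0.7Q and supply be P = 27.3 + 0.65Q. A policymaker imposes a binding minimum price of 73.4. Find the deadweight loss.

Competitive equilibrium: 83 − 0.7Q = 27.3 + 0.65Q → Q* = 41.2593, P* = 54.1185.
At the floor P = 73.4, quantity demanded = (83 − 73.4)/0.7 = 13.7143.
Sellers' marginal cost at Q' = 13.7143: 27.3 + 0.65·13.7143 = 36.2143.
ΔQ = 41.2593 − 13.7143 = 27.545; wedge = 73.4 − 36.2143 = 37.1857.
DWL = ½ × 27.545 × 37.1857 = 512.14.

512.14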